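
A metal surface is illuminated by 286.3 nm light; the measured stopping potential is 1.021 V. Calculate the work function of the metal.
3.31 eV

The stopping potential gives the maximum kinetic energy: KE_max = eV_s = 1.021 eV

From Einstein's photoelectric equation: KE_max = hc/λ - φ
Rearranging: φ = hc/λ - KE_max

Calculate photon energy:
E_photon = hc/λ = (6.626×10⁻³⁴ J·s)(3×10⁸ m/s) / (286.3×10⁻⁹ m) = 4.3306 eV

Therefore:
φ = 4.3306 - 1.021 = 3.31 eV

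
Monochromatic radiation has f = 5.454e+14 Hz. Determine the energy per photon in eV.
2.2556 eV

Using E = hf:

E = hf = (6.626×10⁻³⁴ J·s)(5.454e+14 Hz)
E = 2.2556 eV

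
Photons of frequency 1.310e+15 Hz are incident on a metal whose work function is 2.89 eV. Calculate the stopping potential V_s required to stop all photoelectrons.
2.5277 V

The stopping potential V_s satisfies: eV_s = KE_max

First, find KE_max using Einstein's equation:
E_photon = hf = (6.626×10⁻³⁴ J·s)(1.310e+15 Hz) = 5.4177 eV
KE_max = E_photon - φ = 5.4177 - 2.89 = 2.5277 eV

Since eV_s = KE_max:
V_s = KE_max/e = 2.5277 V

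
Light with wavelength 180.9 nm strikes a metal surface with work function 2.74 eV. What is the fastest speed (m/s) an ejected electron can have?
1.2029e+06 m/s

First, find the maximum kinetic energy:
E_photon = hc/λ = 6.8537 eV
KE_max = E_photon - φ = 6.8537 - 2.74 = 4.1137 eV

Convert to Joules: KE_max = 4.1137 × 1.602×10⁻¹⁹ J = 6.5909e-19 J

Then use KE = ½mv² to find velocity:
v = √(2·KE/m) = √(2 × 6.5909e-19 J / 9.109e-31 kg)
v = 1.2029e+06 m/s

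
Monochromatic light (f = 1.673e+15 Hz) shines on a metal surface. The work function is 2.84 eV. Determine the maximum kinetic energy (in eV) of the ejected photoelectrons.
4.0790 eV

Using Einstein's photoelectric equation: KE_max = hf - φ

First, calculate the photon energy:
E_photon = hf = (6.626×10⁻³⁴ J·s)(1.673e+15 Hz)
E_photon = 6.9190 eV

Then, the maximum kinetic energy:
KE_max = E_photon - φ = 6.9190 eV - 2.84 eV = 4.0790 eV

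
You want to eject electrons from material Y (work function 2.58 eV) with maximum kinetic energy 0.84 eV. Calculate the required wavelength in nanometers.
362.53 nm

From Einstein's equation: KE_max = hc/λ - φ

Rearranging for λ:
hc/λ = KE_max + φ
λ = hc/(KE_max + φ)

Required photon energy:
E_photon = KE_max + φ = 0.84 + 2.58 = 3.42 eV

Required wavelength:
λ = hc/E_photon = (6.626×10⁻³⁴)(3×10⁸) / (3.42 × 1.602×10⁻¹⁹)
λ = 362.53 nm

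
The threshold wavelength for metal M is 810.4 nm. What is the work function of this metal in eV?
1.53 eV

At the threshold wavelength, photon energy equals work function:
φ = hc/λ₀

Calculating:
φ = (6.626×10⁻³⁴ J·s)(3×10⁸ m/s) / (810.4×10⁻⁹ m)
φ = 1.53 eV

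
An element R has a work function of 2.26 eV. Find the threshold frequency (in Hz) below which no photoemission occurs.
5.4647e+14 Hz

The threshold frequency is when the photon energy equals the work function:
hf₀ = φ

Solving for f₀:
f₀ = φ/h = (2.26 eV × 1.602×10⁻¹⁹ J/eV) / (6.626×10⁻³⁴ J·s)
f₀ = 5.4647e+14 Hz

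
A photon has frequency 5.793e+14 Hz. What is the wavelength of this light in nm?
517.51 nm

Using the wave equation: c = fλ

Solving for wavelength:
λ = c/f = (3×10⁸ m/s) / (5.793e+14 Hz)
λ = 517.51 nm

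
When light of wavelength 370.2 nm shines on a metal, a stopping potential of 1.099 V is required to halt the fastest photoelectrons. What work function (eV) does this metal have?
2.25 eV

The stopping potential gives the maximum kinetic energy: KE_max = eV_s = 1.099 eV

From Einstein's photoelectric equation: KE_max = hc/λ - φ
Rearranging: φ = hc/λ - KE_max

Calculate photon energy:
E_photon = hc/λ = (6.626×10⁻³⁴ J·s)(3×10⁸ m/s) / (370.2×10⁻⁹ m) = 3.3491 eV

Therefore:
φ = 3.3491 - 1.099 = 2.25 eV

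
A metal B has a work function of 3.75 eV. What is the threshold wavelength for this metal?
330.62 nm

The threshold wavelength is when the photon energy equals the work function:
hc/λ₀ = φ

Solving for λ₀:
λ₀ = hc/φ = (6.626×10⁻³⁴ J·s)(3×10⁸ m/s) / (3.75 eV × 1.602×10⁻¹⁹ J/eV)
λ₀ = 330.62 nm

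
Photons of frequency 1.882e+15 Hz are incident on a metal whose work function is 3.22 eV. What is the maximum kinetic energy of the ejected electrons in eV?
4.5633 eV

Using Einstein's photoelectric equation: KE_max = hf - φ

First, calculate the photon energy:
E_photon = hf = (6.626×10⁻³⁴ J·s)(1.882e+15 Hz)
E_photon = 7.7833 eV

Then, the maximum kinetic energy:
KE_max = E_photon - φ = 7.7833 eV - 3.22 eV = 4.5633 eV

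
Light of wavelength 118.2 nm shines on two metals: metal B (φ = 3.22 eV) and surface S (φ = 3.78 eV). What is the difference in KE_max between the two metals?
0.5600 eV

Using KE_max = hc/λ - φ for each metal:

Photon energy: E = hc/λ = 10.4894 eV

For metal B (φ₁ = 3.22 eV):
KE₁ = E - φ₁ = 10.4894 - 3.22 = 7.2694 eV

For surface S (φ₂ = 3.78 eV):
KE₂ = E - φ₂ = 10.4894 - 3.78 = 6.7094 eV

Difference:
ΔKE = KE₁ - KE₂ = 7.2694 - 6.7094 = 0.5600 eV

Note: The difference equals the difference in work functions: 3.78 - 3.22 = 0.56 eV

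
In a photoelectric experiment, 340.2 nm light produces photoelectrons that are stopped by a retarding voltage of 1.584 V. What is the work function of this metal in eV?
2.06 eV

The stopping potential gives the maximum kinetic energy: KE_max = eV_s = 1.584 eV

From Einstein's photoelectric equation: KE_max = hc/λ - φ
Rearranging: φ = hc/λ - KE_max

Calculate photon energy:
E_photon = hc/λ = (6.626×10⁻³⁴ J·s)(3×10⁸ m/s) / (340.2×10⁻⁹ m) = 3.6445 eV

Therefore:
φ = 3.6445 - 1.584 = 2.06 eV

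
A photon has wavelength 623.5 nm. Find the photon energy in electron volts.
1.9885 eV

Using E = hf = hc/λ:

E = hc/λ = (6.626×10⁻³⁴ J·s)(3×10⁸ m/s) / (623.5×10⁻⁹ m)
E = 1.9885 eV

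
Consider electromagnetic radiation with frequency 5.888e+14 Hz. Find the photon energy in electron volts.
2.4351 eV

Using E = hf:

E = hf = (6.626×10⁻³⁴ J·s)(5.888e+14 Hz)
E = 2.4351 eV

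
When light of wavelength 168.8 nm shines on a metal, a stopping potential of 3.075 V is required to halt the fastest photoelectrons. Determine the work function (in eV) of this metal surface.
4.27 eV

The stopping potential gives the maximum kinetic energy: KE_max = eV_s = 3.075 eV

From Einstein's photoelectric equation: KE_max = hc/λ - φ
Rearranging: φ = hc/λ - KE_max

Calculate photon energy:
E_photon = hc/λ = (6.626×10⁻³⁴ J·s)(3×10⁸ m/s) / (168.8×10⁻⁹ m) = 7.3450 eV

Therefore:
φ = 7.3450 - 3.075 = 4.27 eV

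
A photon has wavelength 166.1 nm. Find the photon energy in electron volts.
7.4644 eV

Using E = hf = hc/λ:

E = hc/λ = (6.626×10⁻³⁴ J·s)(3×10⁸ m/s) / (166.1×10⁻⁹ m)
E = 7.4644 eV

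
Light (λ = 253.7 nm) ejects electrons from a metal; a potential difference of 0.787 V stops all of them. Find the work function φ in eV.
4.10 eV

The stopping potential gives the maximum kinetic energy: KE_max = eV_s = 0.787 eV

From Einstein's photoelectric equation: KE_max = hc/λ - φ
Rearranging: φ = hc/λ - KE_max

Calculate photon energy:
E_photon = hc/λ = (6.626×10⁻³⁴ J·s)(3×10⁸ m/s) / (253.7×10⁻⁹ m) = 4.8870 eV

Therefore:
φ = 4.8870 - 0.787 = 4.10 eV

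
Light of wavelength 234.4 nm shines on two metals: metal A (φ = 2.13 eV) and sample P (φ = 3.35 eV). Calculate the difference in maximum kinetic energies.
1.2200 eV

Using KE_max = hc/λ - φ for each metal:

Photon energy: E = hc/λ = 5.2894 eV

For metal A (φ₁ = 2.13 eV):
KE₁ = E - φ₁ = 5.2894 - 2.13 = 3.1594 eV

For sample P (φ₂ = 3.35 eV):
KE₂ = E - φ₂ = 5.2894 - 3.35 = 1.9394 eV

Difference:
ΔKE = KE₁ - KE₂ = 3.1594 - 1.9394 = 1.2200 eV

Note: The difference equals the difference in work functions: 3.35 - 2.13 = 1.22 eV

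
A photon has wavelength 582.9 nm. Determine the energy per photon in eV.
2.1270 eV

Using E = hf = hc/λ:

E = hc/λ = (6.626×10⁻³⁴ J·s)(3×10⁸ m/s) / (582.9×10⁻⁹ m)
E = 2.1270 eV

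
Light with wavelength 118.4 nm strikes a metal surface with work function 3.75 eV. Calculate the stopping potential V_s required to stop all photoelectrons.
6.7216 V

The stopping potential V_s satisfies: eV_s = KE_max

First, find KE_max using Einstein's equation:
E_photon = hc/λ = 10.4716 eV
KE_max = E_photon - φ = 10.4716 - 3.75 = 6.7216 eV

Since eV_s = KE_max:
V_s = KE_max/e = 6.7216 V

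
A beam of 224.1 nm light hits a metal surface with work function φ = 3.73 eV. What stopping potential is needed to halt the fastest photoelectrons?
1.8025 V

The stopping potential V_s satisfies: eV_s = KE_max

First, find KE_max using Einstein's equation:
E_photon = hc/λ = 5.5325 eV
KE_max = E_photon - φ = 5.5325 - 3.73 = 1.8025 eV

Since eV_s = KE_max:
V_s = KE_max/e = 1.8025 V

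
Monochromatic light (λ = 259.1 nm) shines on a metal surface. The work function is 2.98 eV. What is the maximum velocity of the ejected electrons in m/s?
7.9687e+05 m/s

First, find the maximum kinetic energy:
E_photon = hc/λ = 4.7852 eV
KE_max = E_photon - φ = 4.7852 - 2.98 = 1.8052 eV

Convert to Joules: KE_max = 1.8052 × 1.602×10⁻¹⁹ J = 2.8922e-19 J

Then use KE = ½mv² to find velocity:
v = √(2·KE/m) = √(2 × 2.8922e-19 J / 9.109e-31 kg)
v = 7.9687e+05 m/s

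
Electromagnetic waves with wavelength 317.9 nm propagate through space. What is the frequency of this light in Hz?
9.4304e+14 Hz

Using the wave equation: c = fλ

Solving for frequency:
f = c/λ = (3×10⁸ m/s) / (317.9×10⁻⁹ m)
f = 9.4304e+14 Hz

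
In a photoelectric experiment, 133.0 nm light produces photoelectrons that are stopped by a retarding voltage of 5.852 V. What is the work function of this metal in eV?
3.47 eV

The stopping potential gives the maximum kinetic energy: KE_max = eV_s = 5.852 eV

From Einstein's photoelectric equation: KE_max = hc/λ - φ
Rearranging: φ = hc/λ - KE_max

Calculate photon energy:
E_photon = hc/λ = (6.626×10⁻³⁴ J·s)(3×10⁸ m/s) / (133.0×10⁻⁹ m) = 9.3221 eV

Therefore:
φ = 9.3221 - 5.852 = 3.47 eV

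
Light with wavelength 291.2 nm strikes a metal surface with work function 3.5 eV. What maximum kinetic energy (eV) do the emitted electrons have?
0.7577 eV

Using Einstein's photoelectric equation: KE_max = hf - φ = hc/λ - φ

First, calculate the photon energy:
E_photon = hc/λ = (6.626×10⁻³⁴ J·s)(3×10⁸ m/s) / (291.2×10⁻⁹ m)
E_photon = 4.2577 eV

Then, the maximum kinetic energy:
KE_max = E_photon - φ = 4.2577 eV - 3.5 eV = 0.7577 eV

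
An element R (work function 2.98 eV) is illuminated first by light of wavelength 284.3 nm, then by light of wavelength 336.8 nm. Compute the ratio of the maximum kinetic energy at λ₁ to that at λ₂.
1.9694

Using Einstein's equation: KE_max = hc/λ - φ

For λ₁ = 284.3 nm:
E₁ = hc/λ₁ = 4.3610 eV
KE₁ = E₁ - φ = 4.3610 - 2.98 = 1.3810 eV

For λ₂ = 336.8 nm:
E₂ = hc/λ₂ = 3.6812 eV
KE₂ = E₂ - φ = 3.6812 - 2.98 = 0.7012 eV

Ratio: KE₁/KE₂ = 1.3810/0.7012 = 1.9694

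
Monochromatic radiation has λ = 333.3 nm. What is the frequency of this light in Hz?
8.9947e+14 Hz

Using the wave equation: c = fλ

Solving for frequency:
f = c/λ = (3×10⁸ m/s) / (333.3×10⁻⁹ m)
f = 8.9947e+14 Hz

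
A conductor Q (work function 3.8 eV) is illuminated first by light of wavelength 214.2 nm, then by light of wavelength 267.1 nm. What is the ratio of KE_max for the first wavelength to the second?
2.3617

Using Einstein's equation: KE_max = hc/λ - φ

For λ₁ = 214.2 nm:
E₁ = hc/λ₁ = 5.7882 eV
KE₁ = E₁ - φ = 5.7882 - 3.8 = 1.9882 eV

For λ₂ = 267.1 nm:
E₂ = hc/λ₂ = 4.6419 eV
KE₂ = E₂ - φ = 4.6419 - 3.8 = 0.8419 eV

Ratio: KE₁/KE₂ = 1.9882/0.8419 = 2.3617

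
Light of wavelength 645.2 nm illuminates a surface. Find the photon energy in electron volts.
1.9216 eV

Using E = hf = hc/λ:

E = hc/λ = (6.626×10⁻³⁴ J·s)(3×10⁸ m/s) / (645.2×10⁻⁹ m)
E = 1.9216 eV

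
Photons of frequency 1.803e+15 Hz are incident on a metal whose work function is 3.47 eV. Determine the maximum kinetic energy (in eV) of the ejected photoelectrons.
3.9866 eV

Using Einstein's photoelectric equation: KE_max = hf - φ

First, calculate the photon energy:
E_photon = hf = (6.626×10⁻³⁴ J·s)(1.803e+15 Hz)
E_photon = 7.4566 eV

Then, the maximum kinetic energy:
KE_max = E_photon - φ = 7.4566 eV - 3.47 eV = 3.9866 eV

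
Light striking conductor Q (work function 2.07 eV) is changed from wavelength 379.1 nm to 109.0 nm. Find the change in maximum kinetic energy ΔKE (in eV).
8.1042 eV

Using Einstein's equation: KE_max = hc/λ - φ

For λ₁ = 379.1 nm:
KE₁ = hc/λ₁ - φ = 3.2705 - 2.07 = 1.2005 eV

For λ₂ = 109.0 nm:
KE₂ = hc/λ₂ - φ = 11.3747 - 2.07 = 9.3047 eV

Change in KE:
ΔKE = KE₂ - KE₁ = 9.3047 - 1.2005 = 8.1042 eV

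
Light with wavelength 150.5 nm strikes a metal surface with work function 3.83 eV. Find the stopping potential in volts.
4.4082 V

The stopping potential V_s satisfies: eV_s = KE_max

First, find KE_max using Einstein's equation:
E_photon = hc/λ = 8.2382 eV
KE_max = E_photon - φ = 8.2382 - 3.83 = 4.4082 eV

Since eV_s = KE_max:
V_s = KE_max/e = 4.4082 V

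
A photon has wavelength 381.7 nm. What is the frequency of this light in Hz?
7.8541e+14 Hz

Using the wave equation: c = fλ

Solving for frequency:
f = c/λ = (3×10⁸ m/s) / (381.7×10⁻⁹ m)
f = 7.8541e+14 Hz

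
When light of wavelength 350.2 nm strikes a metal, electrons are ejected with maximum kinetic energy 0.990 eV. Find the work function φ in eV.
2.55 eV

From Einstein's photoelectric equation: KE_max = hf - φ = hc/λ - φ

Rearranging for φ:
φ = hc/λ - KE_max

Calculate photon energy:
E_photon = hc/λ = 3.5404 eV

Therefore:
φ = 3.5404 - 0.990 = 2.55 eV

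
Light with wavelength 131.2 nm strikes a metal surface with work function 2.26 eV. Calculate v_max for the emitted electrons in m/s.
1.5903e+06 m/s

First, find the maximum kinetic energy:
E_photon = hc/λ = 9.4500 eV
KE_max = E_photon - φ = 9.4500 - 2.26 = 7.1900 eV

Convert to Joules: KE_max = 7.1900 × 1.602×10⁻¹⁹ J = 1.1520e-18 J

Then use KE = ½mv² to find velocity:
v = √(2·KE/m) = √(2 × 1.1520e-18 J / 9.109e-31 kg)
v = 1.5903e+06 m/s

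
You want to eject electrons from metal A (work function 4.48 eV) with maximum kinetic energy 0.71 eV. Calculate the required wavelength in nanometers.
238.89 nm

From Einstein's equation: KE_max = hc/λ - φ

Rearranging for λ:
hc/λ = KE_max + φ
λ = hc/(KE_max + φ)

Required photon energy:
E_photon = KE_max + φ = 0.71 + 4.48 = 5.19 eV

Required wavelength:
λ = hc/E_photon = (6.626×10⁻³⁴)(3×10⁸) / (5.19 × 1.602×10⁻¹⁹)
λ = 238.89 nm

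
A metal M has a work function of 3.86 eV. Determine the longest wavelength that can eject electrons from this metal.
321.20 nm

The threshold wavelength is when the photon energy equals the work function:
hc/λ₀ = φ

Solving for λ₀:
λ₀ = hc/φ = (6.626×10⁻³⁴ J·s)(3×10⁸ m/s) / (3.86 eV × 1.602×10⁻¹⁹ J/eV)
λ₀ = 321.20 nm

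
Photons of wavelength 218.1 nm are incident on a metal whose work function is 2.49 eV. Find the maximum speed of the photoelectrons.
1.0601e+06 m/s

First, find the maximum kinetic energy:
E_photon = hc/λ = 5.6847 eV
KE_max = E_photon - φ = 5.6847 - 2.49 = 3.1947 eV

Convert to Joules: KE_max = 3.1947 × 1.602×10⁻¹⁹ J = 5.1185e-19 J

Then use KE = ½mv² to find velocity:
v = √(2·KE/m) = √(2 × 5.1185e-19 J / 9.109e-31 kg)
v = 1.0601e+06 m/s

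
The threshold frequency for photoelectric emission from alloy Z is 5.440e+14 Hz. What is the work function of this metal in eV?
2.25 eV

At the threshold frequency, photon energy equals work function:
φ = hf₀

Calculating:
φ = (6.626×10⁻³⁴ J·s)(5.440e+14 Hz)
φ = 2.25 eV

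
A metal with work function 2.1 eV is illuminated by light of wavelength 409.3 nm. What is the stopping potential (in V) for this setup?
0.9292 V

The stopping potential V_s satisfies: eV_s = KE_max

First, find KE_max using Einstein's equation:
E_photon = hc/λ = 3.0292 eV
KE_max = E_photon - φ = 3.0292 - 2.1 = 0.9292 eV

Since eV_s = KE_max:
V_s = KE_max/e = 0.9292 V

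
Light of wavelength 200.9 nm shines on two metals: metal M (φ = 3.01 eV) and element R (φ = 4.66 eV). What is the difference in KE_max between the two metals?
1.6500 eV

Using KE_max = hc/λ - φ for each metal:

Photon energy: E = hc/λ = 6.1714 eV

For metal M (φ₁ = 3.01 eV):
KE₁ = E - φ₁ = 6.1714 - 3.01 = 3.1614 eV

For element R (φ₂ = 4.66 eV):
KE₂ = E - φ₂ = 6.1714 - 4.66 = 1.5114 eV

Difference:
ΔKE = KE₁ - KE₂ = 3.1614 - 1.5114 = 1.6500 eV

Note: The difference equals the difference in work functions: 4.66 - 3.01 = 1.65 eV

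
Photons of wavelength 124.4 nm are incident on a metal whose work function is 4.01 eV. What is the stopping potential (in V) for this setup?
5.9566 V

The stopping potential V_s satisfies: eV_s = KE_max

First, find KE_max using Einstein's equation:
E_photon = hc/λ = 9.9666 eV
KE_max = E_photon - φ = 9.9666 - 4.01 = 5.9566 eV

Since eV_s = KE_max:
V_s = KE_max/e = 5.9566 V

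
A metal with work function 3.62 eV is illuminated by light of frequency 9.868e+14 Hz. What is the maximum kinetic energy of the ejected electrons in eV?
0.4611 eV

Using Einstein's photoelectric equation: KE_max = hf - φ

First, calculate the photon energy:
E_photon = hf = (6.626×10⁻³⁴ J·s)(9.868e+14 Hz)
E_photon = 4.0811 eV

Then, the maximum kinetic energy:
KE_max = E_photon - φ = 4.0811 eV - 3.62 eV = 0.4611 eV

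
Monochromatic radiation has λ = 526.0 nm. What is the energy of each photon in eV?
2.3571 eV

Using E = hf = hc/λ:

E = hc/λ = (6.626×10⁻³⁴ J·s)(3×10⁸ m/s) / (526.0×10⁻⁹ m)
E = 2.3571 eV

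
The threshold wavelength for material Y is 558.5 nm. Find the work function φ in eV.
2.22 eV

At the threshold wavelength, photon energy equals work function:
φ = hc/λ₀

Calculating:
φ = (6.626×10⁻³⁴ J·s)(3×10⁸ m/s) / (558.5×10⁻⁹ m)
φ = 2.22 eV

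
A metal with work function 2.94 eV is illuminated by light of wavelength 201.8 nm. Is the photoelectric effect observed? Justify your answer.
Yes

For photoemission, the photon energy must exceed the work function.

Photon energy: E = hc/λ = 6.1439 eV
Work function: φ = 2.94 eV

Since E_photon (6.1439 eV) > φ (2.94 eV), photoemission WILL occur.
The threshold wavelength is λ₀ = hc/φ = 421.7 nm.
Since 201.8 nm < 421.7 nm, the light has sufficient energy.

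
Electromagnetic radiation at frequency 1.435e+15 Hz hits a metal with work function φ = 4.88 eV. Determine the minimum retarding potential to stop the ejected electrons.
1.0547 V

The stopping potential V_s satisfies: eV_s = KE_max

First, find KE_max using Einstein's equation:
E_photon = hf = (6.626×10⁻³⁴ J·s)(1.435e+15 Hz) = 5.9347 eV
KE_max = E_photon - φ = 5.9347 - 4.88 = 1.0547 eV

Since eV_s = KE_max:
V_s = KE_max/e = 1.0547 V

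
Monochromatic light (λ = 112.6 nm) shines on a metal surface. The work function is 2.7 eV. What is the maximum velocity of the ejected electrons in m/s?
1.7098e+06 m/s

First, find the maximum kinetic energy:
E_photon = hc/λ = 11.0110 eV
KE_max = E_photon - φ = 11.0110 - 2.7 = 8.3110 eV

Convert to Joules: KE_max = 8.3110 × 1.602×10⁻¹⁹ J = 1.3316e-18 J

Then use KE = ½mv² to find velocity:
v = √(2·KE/m) = √(2 × 1.3316e-18 J / 9.109e-31 kg)
v = 1.7098e+06 m/s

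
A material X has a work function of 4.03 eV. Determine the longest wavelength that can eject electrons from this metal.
307.65 nm

The threshold wavelength is when the photon energy equals the work function:
hc/λ₀ = φ

Solving for λ₀:
λ₀ = hc/φ = (6.626×10⁻³⁴ J·s)(3×10⁸ m/s) / (4.03 eV × 1.602×10⁻¹⁹ J/eV)
λ₀ = 307.65 nm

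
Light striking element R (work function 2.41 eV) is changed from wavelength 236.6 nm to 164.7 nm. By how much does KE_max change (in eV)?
2.2876 eV

Using Einstein's equation: KE_max = hc/λ - φ

For λ₁ = 236.6 nm:
KE₁ = hc/λ₁ - φ = 5.2402 - 2.41 = 2.8302 eV

For λ₂ = 164.7 nm:
KE₂ = hc/λ₂ - φ = 7.5279 - 2.41 = 5.1179 eV

Change in KE:
ΔKE = KE₂ - KE₁ = 5.1179 - 2.8302 = 2.2876 eV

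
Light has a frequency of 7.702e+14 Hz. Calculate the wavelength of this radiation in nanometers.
389.24 nm

Using the wave equation: c = fλ

Solving for wavelength:
λ = c/f = (3×10⁸ m/s) / (7.702e+14 Hz)
λ = 389.24 nm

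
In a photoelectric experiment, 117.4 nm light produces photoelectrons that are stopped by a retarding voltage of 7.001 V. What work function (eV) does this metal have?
3.56 eV

The stopping potential gives the maximum kinetic energy: KE_max = eV_s = 7.001 eV

From Einstein's photoelectric equation: KE_max = hc/λ - φ
Rearranging: φ = hc/λ - KE_max

Calculate photon energy:
E_photon = hc/λ = (6.626×10⁻³⁴ J·s)(3×10⁸ m/s) / (117.4×10⁻⁹ m) = 10.5608 eV

Therefore:
φ = 10.5608 - 7.001 = 3.56 eV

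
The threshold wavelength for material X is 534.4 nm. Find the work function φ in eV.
2.32 eV

At the threshold wavelength, photon energy equals work function:
φ = hc/λ₀

Calculating:
φ = (6.626×10⁻³⁴ J·s)(3×10⁸ m/s) / (534.4×10⁻⁹ m)
φ = 2.32 eV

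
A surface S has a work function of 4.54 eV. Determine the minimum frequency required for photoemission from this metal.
1.0978e+15 Hz

The threshold frequency is when the photon energy equals the work function:
hf₀ = φ

Solving for f₀:
f₀ = φ/h = (4.54 eV × 1.602×10⁻¹⁹ J/eV) / (6.626×10⁻³⁴ J·s)
f₀ = 1.0978e+15 Hz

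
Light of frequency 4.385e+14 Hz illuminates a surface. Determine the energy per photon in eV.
1.8135 eV

Using E = hf:

E = hf = (6.626×10⁻³⁴ J·s)(4.385e+14 Hz)
E = 1.8135 eV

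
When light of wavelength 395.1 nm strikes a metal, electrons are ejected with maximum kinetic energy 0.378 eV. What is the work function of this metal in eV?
2.76 eV

From Einstein's photoelectric equation: KE_max = hf - φ = hc/λ - φ

Rearranging for φ:
φ = hc/λ - KE_max

Calculate photon energy:
E_photon = hc/λ = 3.1380 eV

Therefore:
φ = 3.1380 - 0.378 = 2.76 eV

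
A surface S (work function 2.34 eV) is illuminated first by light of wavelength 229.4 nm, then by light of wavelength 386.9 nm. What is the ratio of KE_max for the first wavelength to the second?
3.5449

Using Einstein's equation: KE_max = hc/λ - φ

For λ₁ = 229.4 nm:
E₁ = hc/λ₁ = 5.4047 eV
KE₁ = E₁ - φ = 5.4047 - 2.34 = 3.0647 eV

For λ₂ = 386.9 nm:
E₂ = hc/λ₂ = 3.2046 eV
KE₂ = E₂ - φ = 3.2046 - 2.34 = 0.8646 eV

Ratio: KE₁/KE₂ = 3.0647/0.8646 = 3.5449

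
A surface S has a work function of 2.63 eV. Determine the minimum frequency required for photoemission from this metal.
6.3593e+14 Hz

The threshold frequency is when the photon energy equals the work function:
hf₀ = φ

Solving for f₀:
f₀ = φ/h = (2.63 eV × 1.602×10⁻¹⁹ J/eV) / (6.626×10⁻³⁴ J·s)
f₀ = 6.3593e+14 Hz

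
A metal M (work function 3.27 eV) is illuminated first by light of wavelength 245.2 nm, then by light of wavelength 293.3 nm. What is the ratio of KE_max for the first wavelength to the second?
1.8663

Using Einstein's equation: KE_max = hc/λ - φ

For λ₁ = 245.2 nm:
E₁ = hc/λ₁ = 5.0565 eV
KE₁ = E₁ - φ = 5.0565 - 3.27 = 1.7865 eV

For λ₂ = 293.3 nm:
E₂ = hc/λ₂ = 4.2272 eV
KE₂ = E₂ - φ = 4.2272 - 3.27 = 0.9572 eV

Ratio: KE₁/KE₂ = 1.7865/0.9572 = 1.8663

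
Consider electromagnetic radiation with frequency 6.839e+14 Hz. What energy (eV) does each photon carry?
2.8284 eV

Using E = hf:

E = hf = (6.626×10⁻³⁴ J·s)(6.839e+14 Hz)
E = 2.8284 eV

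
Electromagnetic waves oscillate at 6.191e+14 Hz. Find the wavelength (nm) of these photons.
484.24 nm

Using the wave equation: c = fλ

Solving for wavelength:
λ = c/f = (3×10⁸ m/s) / (6.191e+14 Hz)
λ = 484.24 nm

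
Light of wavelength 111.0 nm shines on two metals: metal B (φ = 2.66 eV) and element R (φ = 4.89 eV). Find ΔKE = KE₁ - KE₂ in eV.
2.2300 eV

Using KE_max = hc/λ - φ for each metal:

Photon energy: E = hc/λ = 11.1697 eV

For metal B (φ₁ = 2.66 eV):
KE₁ = E - φ₁ = 11.1697 - 2.66 = 8.5097 eV

For element R (φ₂ = 4.89 eV):
KE₂ = E - φ₂ = 11.1697 - 4.89 = 6.2797 eV

Difference:
ΔKE = KE₁ - KE₂ = 8.5097 - 6.2797 = 2.2300 eV

Note: The difference equals the difference in work functions: 4.89 - 2.66 = 2.23 eV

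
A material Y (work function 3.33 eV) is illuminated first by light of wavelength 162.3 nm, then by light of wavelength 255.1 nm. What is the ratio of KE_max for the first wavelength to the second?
2.8161

Using Einstein's equation: KE_max = hc/λ - φ

For λ₁ = 162.3 nm:
E₁ = hc/λ₁ = 7.6392 eV
KE₁ = E₁ - φ = 7.6392 - 3.33 = 4.3092 eV

For λ₂ = 255.1 nm:
E₂ = hc/λ₂ = 4.8602 eV
KE₂ = E₂ - φ = 4.8602 - 3.33 = 1.5302 eV

Ratio: KE₁/KE₂ = 4.3092/1.5302 = 2.8161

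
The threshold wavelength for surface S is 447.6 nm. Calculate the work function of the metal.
2.77 eV

At the threshold wavelength, photon energy equals work function:
φ = hc/λ₀

Calculating:
φ = (6.626×10⁻³⁴ J·s)(3×10⁸ m/s) / (447.6×10⁻⁹ m)
φ = 2.77 eV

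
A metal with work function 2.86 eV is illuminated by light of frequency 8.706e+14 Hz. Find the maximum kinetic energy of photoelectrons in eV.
0.7405 eV

Using Einstein's photoelectric equation: KE_max = hf - φ

First, calculate the photon energy:
E_photon = hf = (6.626×10⁻³⁴ J·s)(8.706e+14 Hz)
E_photon = 3.6005 eV

Then, the maximum kinetic energy:
KE_max = E_photon - φ = 3.6005 eV - 2.86 eV = 0.7405 eV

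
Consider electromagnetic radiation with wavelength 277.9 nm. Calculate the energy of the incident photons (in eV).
4.4615 eV

Using E = hf = hc/λ:

E = hc/λ = (6.626×10⁻³⁴ J·s)(3×10⁸ m/s) / (277.9×10⁻⁹ m)
E = 4.4615 eV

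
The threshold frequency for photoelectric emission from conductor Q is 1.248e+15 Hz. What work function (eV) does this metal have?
5.16 eV

At the threshold frequency, photon energy equals work function:
φ = hf₀

Calculating:
φ = (6.626×10⁻³⁴ J·s)(1.248e+15 Hz)
φ = 5.16 eV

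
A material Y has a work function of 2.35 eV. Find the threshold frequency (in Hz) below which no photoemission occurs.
5.6823e+14 Hz

The threshold frequency is when the photon energy equals the work function:
hf₀ = φ

Solving for f₀:
f₀ = φ/h = (2.35 eV × 1.602×10⁻¹⁹ J/eV) / (6.626×10⁻³⁴ J·s)
f₀ = 5.6823e+14 Hz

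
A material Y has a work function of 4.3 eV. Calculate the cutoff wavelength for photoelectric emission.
288.34 nm

The threshold wavelength is when the photon energy equals the work function:
hc/λ₀ = φ

Solving for λ₀:
λ₀ = hc/φ = (6.626×10⁻³⁴ J·s)(3×10⁸ m/s) / (4.3 eV × 1.602×10⁻¹⁹ J/eV)
λ₀ = 288.34 nm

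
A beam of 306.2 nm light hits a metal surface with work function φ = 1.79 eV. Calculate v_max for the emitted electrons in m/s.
8.9145e+05 m/s

First, find the maximum kinetic energy:
E_photon = hc/λ = 4.0491 eV
KE_max = E_photon - φ = 4.0491 - 1.79 = 2.2591 eV

Convert to Joules: KE_max = 2.2591 × 1.602×10⁻¹⁹ J = 3.6195e-19 J

Then use KE = ½mv² to find velocity:
v = √(2·KE/m) = √(2 × 3.6195e-19 J / 9.109e-31 kg)
v = 8.9145e+05 m/s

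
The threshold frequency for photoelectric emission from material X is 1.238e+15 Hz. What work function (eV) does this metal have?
5.12 eV

At the threshold frequency, photon energy equals work function:
φ = hf₀

Calculating:
φ = (6.626×10⁻³⁴ J·s)(1.238e+15 Hz)
φ = 5.12 eV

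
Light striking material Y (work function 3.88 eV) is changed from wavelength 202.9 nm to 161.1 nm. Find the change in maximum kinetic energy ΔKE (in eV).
1.5855 eV

Using Einstein's equation: KE_max = hc/λ - φ

For λ₁ = 202.9 nm:
KE₁ = hc/λ₁ - φ = 6.1106 - 3.88 = 2.2306 eV

For λ₂ = 161.1 nm:
KE₂ = hc/λ₂ - φ = 7.6961 - 3.88 = 3.8161 eV

Change in KE:
ΔKE = KE₂ - KE₁ = 3.8161 - 2.2306 = 1.5855 eV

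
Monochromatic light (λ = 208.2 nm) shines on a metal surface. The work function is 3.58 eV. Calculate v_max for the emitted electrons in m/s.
9.1403e+05 m/s

First, find the maximum kinetic energy:
E_photon = hc/λ = 5.9551 eV
KE_max = E_photon - φ = 5.9551 - 3.58 = 2.3751 eV

Convert to Joules: KE_max = 2.3751 × 1.602×10⁻¹⁹ J = 3.8053e-19 J

Then use KE = ½mv² to find velocity:
v = √(2·KE/m) = √(2 × 3.8053e-19 J / 9.109e-31 kg)
v = 9.1403e+05 m/s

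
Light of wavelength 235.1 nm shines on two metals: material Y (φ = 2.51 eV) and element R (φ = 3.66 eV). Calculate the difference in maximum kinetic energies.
1.1500 eV

Using KE_max = hc/λ - φ for each metal:

Photon energy: E = hc/λ = 5.2737 eV

For material Y (φ₁ = 2.51 eV):
KE₁ = E - φ₁ = 5.2737 - 2.51 = 2.7637 eV

For element R (φ₂ = 3.66 eV):
KE₂ = E - φ₂ = 5.2737 - 3.66 = 1.6137 eV

Difference:
ΔKE = KE₁ - KE₂ = 2.7637 - 1.6137 = 1.1500 eV

Note: The difference equals the difference in work functions: 3.66 - 2.51 = 1.15 eV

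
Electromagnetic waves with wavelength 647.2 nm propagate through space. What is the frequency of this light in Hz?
4.6321e+14 Hz

Using the wave equation: c = fλ

Solving for frequency:
f = c/λ = (3×10⁸ m/s) / (647.2×10⁻⁹ m)
f = 4.6321e+14 Hz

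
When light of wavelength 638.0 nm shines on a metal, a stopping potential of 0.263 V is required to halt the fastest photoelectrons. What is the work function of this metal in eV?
1.68 eV

The stopping potential gives the maximum kinetic energy: KE_max = eV_s = 0.263 eV

From Einstein's photoelectric equation: KE_max = hc/λ - φ
Rearranging: φ = hc/λ - KE_max

Calculate photon energy:
E_photon = hc/λ = (6.626×10⁻³⁴ J·s)(3×10⁸ m/s) / (638.0×10⁻⁹ m) = 1.9433 eV

Therefore:
φ = 1.9433 - 0.263 = 1.68 eV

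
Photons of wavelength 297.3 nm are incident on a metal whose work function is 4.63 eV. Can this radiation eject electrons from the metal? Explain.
No

For photoemission, the photon energy must exceed the work function.

Photon energy: E = hc/λ = 4.1703 eV
Work function: φ = 4.63 eV

Since E_photon (4.1703 eV) < φ (4.63 eV), photoemission will NOT occur.
The threshold wavelength is λ₀ = hc/φ = 267.8 nm.
Since 297.3 nm > 267.8 nm, the photons lack sufficient energy.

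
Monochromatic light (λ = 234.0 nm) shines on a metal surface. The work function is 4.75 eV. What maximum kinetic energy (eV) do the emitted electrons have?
0.5485 eV

Using Einstein's photoelectric equation: KE_max = hf - φ = hc/λ - φ

First, calculate the photon energy:
E_photon = hc/λ = (6.626×10⁻³⁴ J·s)(3×10⁸ m/s) / (234.0×10⁻⁹ m)
E_photon = 5.2985 eV

Then, the maximum kinetic energy:
KE_max = E_photon - φ = 5.2985 eV - 4.75 eV = 0.5485 eV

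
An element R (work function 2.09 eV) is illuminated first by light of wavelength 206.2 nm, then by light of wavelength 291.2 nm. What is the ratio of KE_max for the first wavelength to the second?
1.8097

Using Einstein's equation: KE_max = hc/λ - φ

For λ₁ = 206.2 nm:
E₁ = hc/λ₁ = 6.0128 eV
KE₁ = E₁ - φ = 6.0128 - 2.09 = 3.9228 eV

For λ₂ = 291.2 nm:
E₂ = hc/λ₂ = 4.2577 eV
KE₂ = E₂ - φ = 4.2577 - 2.09 = 2.1677 eV

Ratio: KE₁/KE₂ = 3.9228/2.1677 = 1.8097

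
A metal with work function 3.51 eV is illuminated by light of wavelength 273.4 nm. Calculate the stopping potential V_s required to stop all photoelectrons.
1.0249 V

The stopping potential V_s satisfies: eV_s = KE_max

First, find KE_max using Einstein's equation:
E_photon = hc/λ = 4.5349 eV
KE_max = E_photon - φ = 4.5349 - 3.51 = 1.0249 eV

Since eV_s = KE_max:
V_s = KE_max/e = 1.0249 V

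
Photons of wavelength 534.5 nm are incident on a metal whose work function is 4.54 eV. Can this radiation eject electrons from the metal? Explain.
No

For photoemission, the photon energy must exceed the work function.

Photon energy: E = hc/λ = 2.3196 eV
Work function: φ = 4.54 eV

Since E_photon (2.3196 eV) < φ (4.54 eV), photoemission will NOT occur.
The threshold wavelength is λ₀ = hc/φ = 273.1 nm.
Since 534.5 nm > 273.1 nm, the photons lack sufficient energy.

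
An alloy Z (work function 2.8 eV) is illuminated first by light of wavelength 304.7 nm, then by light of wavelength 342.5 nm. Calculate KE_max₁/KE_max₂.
1.5477

Using Einstein's equation: KE_max = hc/λ - φ

For λ₁ = 304.7 nm:
E₁ = hc/λ₁ = 4.0691 eV
KE₁ = E₁ - φ = 4.0691 - 2.8 = 1.2691 eV

For λ₂ = 342.5 nm:
E₂ = hc/λ₂ = 3.6200 eV
KE₂ = E₂ - φ = 3.6200 - 2.8 = 0.8200 eV

Ratio: KE₁/KE₂ = 1.2691/0.8200 = 1.5477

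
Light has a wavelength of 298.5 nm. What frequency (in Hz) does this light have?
1.0043e+15 Hz

Using the wave equation: c = fλ

Solving for frequency:
f = c/λ = (3×10⁸ m/s) / (298.5×10⁻⁹ m)
f = 1.0043e+15 Hz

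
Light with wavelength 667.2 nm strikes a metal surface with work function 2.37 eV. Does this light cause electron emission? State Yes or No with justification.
No

For photoemission, the photon energy must exceed the work function.

Photon energy: E = hc/λ = 1.8583 eV
Work function: φ = 2.37 eV

Since E_photon (1.8583 eV) < φ (2.37 eV), photoemission will NOT occur.
The threshold wavelength is λ₀ = hc/φ = 523.1 nm.
Since 667.2 nm > 523.1 nm, the photons lack sufficient energy.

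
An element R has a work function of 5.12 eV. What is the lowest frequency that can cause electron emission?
1.2380e+15 Hz

The threshold frequency is when the photon energy equals the work function:
hf₀ = φ

Solving for f₀:
f₀ = φ/h = (5.12 eV × 1.602×10⁻¹⁹ J/eV) / (6.626×10⁻³⁴ J·s)
f₀ = 1.2380e+15 Hz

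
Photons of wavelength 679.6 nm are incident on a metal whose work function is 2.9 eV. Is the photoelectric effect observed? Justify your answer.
No

For photoemission, the photon energy must exceed the work function.

Photon energy: E = hc/λ = 1.8244 eV
Work function: φ = 2.9 eV

Since E_photon (1.8244 eV) < φ (2.9 eV), photoemission will NOT occur.
The threshold wavelength is λ₀ = hc/φ = 427.5 nm.
Since 679.6 nm > 427.5 nm, the photons lack sufficient energy.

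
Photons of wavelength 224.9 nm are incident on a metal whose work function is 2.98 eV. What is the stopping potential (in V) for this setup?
2.5329 V

The stopping potential V_s satisfies: eV_s = KE_max

First, find KE_max using Einstein's equation:
E_photon = hc/λ = 5.5129 eV
KE_max = E_photon - φ = 5.5129 - 2.98 = 2.5329 eV

Since eV_s = KE_max:
V_s = KE_max/e = 2.5329 V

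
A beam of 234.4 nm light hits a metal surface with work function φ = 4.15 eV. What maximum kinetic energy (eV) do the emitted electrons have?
1.1394 eV

Using Einstein's photoelectric equation: KE_max = hf - φ = hc/λ - φ

First, calculate the photon energy:
E_photon = hc/λ = (6.626×10⁻³⁴ J·s)(3×10⁸ m/s) / (234.4×10⁻⁹ m)
E_photon = 5.2894 eV

Then, the maximum kinetic energy:
KE_max = E_photon - φ = 5.2894 eV - 4.15 eV = 1.1394 eV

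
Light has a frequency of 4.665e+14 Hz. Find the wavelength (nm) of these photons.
642.64 nm

Using the wave equation: c = fλ

Solving for wavelength:
λ = c/f = (3×10⁸ m/s) / (4.665e+14 Hz)
λ = 642.64 nm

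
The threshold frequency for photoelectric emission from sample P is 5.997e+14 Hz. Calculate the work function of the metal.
2.48 eV

At the threshold frequency, photon energy equals work function:
φ = hf₀

Calculating:
φ = (6.626×10⁻³⁴ J·s)(5.997e+14 Hz)
φ = 2.48 eV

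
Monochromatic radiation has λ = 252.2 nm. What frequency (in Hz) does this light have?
1.1887e+15 Hz

Using the wave equation: c = fλ

Solving for frequency:
f = c/λ = (3×10⁸ m/s) / (252.2×10⁻⁹ m)
f = 1.1887e+15 Hz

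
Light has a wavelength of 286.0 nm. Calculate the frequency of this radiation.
1.0482e+15 Hz

Using the wave equation: c = fλ

Solving for frequency:
f = c/λ = (3×10⁸ m/s) / (286.0×10⁻⁹ m)
f = 1.0482e+15 Hz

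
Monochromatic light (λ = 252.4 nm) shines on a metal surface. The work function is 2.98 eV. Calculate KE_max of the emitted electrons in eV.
1.9322 eV

Using Einstein's photoelectric equation: KE_max = hf - φ = hc/λ - φ

First, calculate the photon energy:
E_photon = hc/λ = (6.626×10⁻³⁴ J·s)(3×10⁸ m/s) / (252.4×10⁻⁹ m)
E_photon = 4.9122 eV

Then, the maximum kinetic energy:
KE_max = E_photon - φ = 4.9122 eV - 2.98 eV = 1.9322 eV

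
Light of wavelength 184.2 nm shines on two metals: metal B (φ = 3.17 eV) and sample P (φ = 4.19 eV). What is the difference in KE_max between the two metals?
1.0200 eV

Using KE_max = hc/λ - φ for each metal:

Photon energy: E = hc/λ = 6.7310 eV

For metal B (φ₁ = 3.17 eV):
KE₁ = E - φ₁ = 6.7310 - 3.17 = 3.5610 eV

For sample P (φ₂ = 4.19 eV):
KE₂ = E - φ₂ = 6.7310 - 4.19 = 2.5410 eV

Difference:
ΔKE = KE₁ - KE₂ = 3.5610 - 2.5410 = 1.0200 eV

Note: The difference equals the difference in work functions: 4.19 - 3.17 = 1.02 eV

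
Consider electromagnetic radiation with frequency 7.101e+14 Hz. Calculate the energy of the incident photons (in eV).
2.9367 eV

Using E = hf:

E = hf = (6.626×10⁻³⁴ J·s)(7.101e+14 Hz)
E = 2.9367 eV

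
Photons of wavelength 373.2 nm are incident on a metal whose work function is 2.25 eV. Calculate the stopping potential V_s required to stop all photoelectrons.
1.0722 V

The stopping potential V_s satisfies: eV_s = KE_max

First, find KE_max using Einstein's equation:
E_photon = hc/λ = 3.3222 eV
KE_max = E_photon - φ = 3.3222 - 2.25 = 1.0722 eV

Since eV_s = KE_max:
V_s = KE_max/e = 1.0722 V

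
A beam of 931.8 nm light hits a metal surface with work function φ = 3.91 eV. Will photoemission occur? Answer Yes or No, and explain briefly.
No

For photoemission, the photon energy must exceed the work function.

Photon energy: E = hc/λ = 1.3306 eV
Work function: φ = 3.91 eV

Since E_photon (1.3306 eV) < φ (3.91 eV), photoemission will NOT occur.
The threshold wavelength is λ₀ = hc/φ = 317.1 nm.
Since 931.8 nm > 317.1 nm, the photons lack sufficient energy.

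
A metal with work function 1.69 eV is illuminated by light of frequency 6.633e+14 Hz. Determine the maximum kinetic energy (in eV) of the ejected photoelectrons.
1.0532 eV

Using Einstein's photoelectric equation: KE_max = hf - φ

First, calculate the photon energy:
E_photon = hf = (6.626×10⁻³⁴ J·s)(6.633e+14 Hz)
E_photon = 2.7432 eV

Then, the maximum kinetic energy:
KE_max = E_photon - φ = 2.7432 eV - 1.69 eV = 1.0532 eV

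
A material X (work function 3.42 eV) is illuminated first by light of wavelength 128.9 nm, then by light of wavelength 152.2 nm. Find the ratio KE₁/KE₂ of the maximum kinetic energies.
1.3116

Using Einstein's equation: KE_max = hc/λ - φ

For λ₁ = 128.9 nm:
E₁ = hc/λ₁ = 9.6186 eV
KE₁ = E₁ - φ = 9.6186 - 3.42 = 6.1986 eV

For λ₂ = 152.2 nm:
E₂ = hc/λ₂ = 8.1461 eV
KE₂ = E₂ - φ = 8.1461 - 3.42 = 4.7261 eV

Ratio: KE₁/KE₂ = 6.1986/4.7261 = 1.3116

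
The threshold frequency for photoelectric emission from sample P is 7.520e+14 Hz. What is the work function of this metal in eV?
3.11 eV

At the threshold frequency, photon energy equals work function:
φ = hf₀

Calculating:
φ = (6.626×10⁻³⁴ J·s)(7.520e+14 Hz)
φ = 3.11 eV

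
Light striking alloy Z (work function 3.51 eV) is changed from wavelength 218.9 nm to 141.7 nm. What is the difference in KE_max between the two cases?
3.0858 eV

Using Einstein's equation: KE_max = hc/λ - φ

For λ₁ = 218.9 nm:
KE₁ = hc/λ₁ - φ = 5.6640 - 3.51 = 2.1540 eV

For λ₂ = 141.7 nm:
KE₂ = hc/λ₂ - φ = 8.7498 - 3.51 = 5.2398 eV

Change in KE:
ΔKE = KE₂ - KE₁ = 5.2398 - 2.1540 = 3.0858 eV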